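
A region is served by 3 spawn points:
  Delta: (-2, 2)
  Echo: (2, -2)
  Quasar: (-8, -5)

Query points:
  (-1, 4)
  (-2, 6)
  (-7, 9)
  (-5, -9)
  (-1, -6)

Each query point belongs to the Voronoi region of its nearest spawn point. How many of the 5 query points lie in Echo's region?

1

(-1, 4) — d² to each: Delta:5, Echo:45, Quasar:130 → nearest is Delta
(-2, 6) — d² to each: Delta:16, Echo:80, Quasar:157 → nearest is Delta
(-7, 9) — d² to each: Delta:74, Echo:202, Quasar:197 → nearest is Delta
(-5, -9) — d² to each: Delta:130, Echo:98, Quasar:25 → nearest is Quasar
(-1, -6) — d² to each: Delta:65, Echo:25, Quasar:50 → nearest is Echo
1 of the 5 points has Echo as nearest.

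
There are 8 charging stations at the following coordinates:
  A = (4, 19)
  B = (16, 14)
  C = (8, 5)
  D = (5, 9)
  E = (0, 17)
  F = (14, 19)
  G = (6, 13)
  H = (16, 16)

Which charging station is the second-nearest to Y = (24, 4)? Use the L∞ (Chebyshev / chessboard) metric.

H

d(Y,A) = max(20, 15) = 20
d(Y,B) = max(8, 10) = 10
d(Y,C) = max(16, 1) = 16
d(Y,D) = max(19, 5) = 19
d(Y,E) = max(24, 13) = 24
d(Y,F) = max(10, 15) = 15
d(Y,G) = max(18, 9) = 18
d(Y,H) = max(8, 12) = 12
Sorted ascending: B, H, F, … — the second-nearest is H.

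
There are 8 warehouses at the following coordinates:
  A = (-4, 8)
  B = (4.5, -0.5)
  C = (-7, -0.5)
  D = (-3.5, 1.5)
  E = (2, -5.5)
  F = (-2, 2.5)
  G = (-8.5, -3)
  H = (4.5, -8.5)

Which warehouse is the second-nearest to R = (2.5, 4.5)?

Since √ is increasing, it suffices to compare squared distances:
|RA|² = (2.5−(-4))² + (4.5−8)² = 42.25 + 12.25 = 54.5
|RB|² = (2.5−4.5)² + (4.5−(-0.5))² = 4 + 25 = 29
|RC|² = (2.5−(-7))² + (4.5−(-0.5))² = 90.25 + 25 = 115.25
|RD|² = (2.5−(-3.5))² + (4.5−1.5)² = 36 + 9 = 45
|RE|² = (2.5−2)² + (4.5−(-5.5))² = 0.25 + 100 = 100.25
|RF|² = (2.5−(-2))² + (4.5−2.5)² = 20.25 + 4 = 24.25
|RG|² = (2.5−(-8.5))² + (4.5−(-3))² = 121 + 56.25 = 177.25
|RH|² = (2.5−4.5)² + (4.5−(-8.5))² = 4 + 169 = 173
Sorted ascending: F, B, D, … — the second-nearest is B.

B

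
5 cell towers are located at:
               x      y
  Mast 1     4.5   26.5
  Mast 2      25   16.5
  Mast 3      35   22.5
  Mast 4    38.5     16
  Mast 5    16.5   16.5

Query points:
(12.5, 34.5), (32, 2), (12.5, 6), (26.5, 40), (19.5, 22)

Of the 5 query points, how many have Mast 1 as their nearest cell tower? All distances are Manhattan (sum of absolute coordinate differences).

(12.5, 34.5) — d to each: Mast 1:16, Mast 2:30.5, Mast 3:34.5, Mast 4:44.5, Mast 5:22 → nearest is Mast 1
(32, 2) — d to each: Mast 1:52, Mast 2:21.5, Mast 3:23.5, Mast 4:20.5, Mast 5:30 → nearest is Mast 4
(12.5, 6) — d to each: Mast 1:28.5, Mast 2:23, Mast 3:39, Mast 4:36, Mast 5:14.5 → nearest is Mast 5
(26.5, 40) — d to each: Mast 1:35.5, Mast 2:25, Mast 3:26, Mast 4:36, Mast 5:33.5 → nearest is Mast 2
(19.5, 22) — d to each: Mast 1:19.5, Mast 2:11, Mast 3:16, Mast 4:25, Mast 5:8.5 → nearest is Mast 5
1 of the 5 points has Mast 1 as nearest.

1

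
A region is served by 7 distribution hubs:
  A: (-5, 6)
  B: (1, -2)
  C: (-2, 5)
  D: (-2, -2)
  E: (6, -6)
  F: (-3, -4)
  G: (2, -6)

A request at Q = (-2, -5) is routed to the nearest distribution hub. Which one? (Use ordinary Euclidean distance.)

F

Compare squared distances (the ordering matches that of the actual distances):
|QA|² = (-2−(-5))² + (-5−6)² = 9 + 121 = 130
|QB|² = (-2−1)² + (-5−(-2))² = 9 + 9 = 18
|QC|² = (-2−(-2))² + (-5−5)² = 0 + 100 = 100
|QD|² = (-2−(-2))² + (-5−(-2))² = 0 + 9 = 9
|QE|² = (-2−6)² + (-5−(-6))² = 64 + 1 = 65
|QF|² = (-2−(-3))² + (-5−(-4))² = 1 + 1 = 2
|QG|² = (-2−2)² + (-5−(-6))² = 16 + 1 = 17
Minimum is at F.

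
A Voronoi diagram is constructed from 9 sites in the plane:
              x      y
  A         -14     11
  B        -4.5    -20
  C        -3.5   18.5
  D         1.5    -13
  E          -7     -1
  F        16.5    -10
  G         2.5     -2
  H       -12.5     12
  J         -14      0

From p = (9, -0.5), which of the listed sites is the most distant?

A

Since √ is increasing, it suffices to compare squared distances:
|pA|² = (9−(-14))² + (-0.5−11)² = 529 + 132.25 = 661.25
|pB|² = (9−(-4.5))² + (-0.5−(-20))² = 182.25 + 380.25 = 562.5
|pC|² = (9−(-3.5))² + (-0.5−18.5)² = 156.25 + 361 = 517.25
|pD|² = (9−1.5)² + (-0.5−(-13))² = 56.25 + 156.25 = 212.5
|pE|² = (9−(-7))² + (-0.5−(-1))² = 256 + 0.25 = 256.25
|pF|² = (9−16.5)² + (-0.5−(-10))² = 56.25 + 90.25 = 146.5
|pG|² = (9−2.5)² + (-0.5−(-2))² = 42.25 + 2.25 = 44.5
|pH|² = (9−(-12.5))² + (-0.5−12)² = 462.25 + 156.25 = 618.5
|pJ|² = (9−(-14))² + (-0.5−0)² = 529 + 0.25 = 529.25
The largest is to A.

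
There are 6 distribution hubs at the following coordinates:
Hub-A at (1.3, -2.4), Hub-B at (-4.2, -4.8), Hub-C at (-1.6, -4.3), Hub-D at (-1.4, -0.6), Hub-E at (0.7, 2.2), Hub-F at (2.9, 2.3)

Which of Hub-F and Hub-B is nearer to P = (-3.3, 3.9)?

Hub-F

Compare squared distances:
d²(P, Hub-F) = (-3.3−2.9)² + (3.9−2.3)² = 38.44 + 2.56 = 41
d²(P, Hub-B) = (-3.3−(-4.2))² + (3.9−(-4.8))² = 0.81 + 75.69 = 76.5
41 < 76.5, so Hub-F is closer.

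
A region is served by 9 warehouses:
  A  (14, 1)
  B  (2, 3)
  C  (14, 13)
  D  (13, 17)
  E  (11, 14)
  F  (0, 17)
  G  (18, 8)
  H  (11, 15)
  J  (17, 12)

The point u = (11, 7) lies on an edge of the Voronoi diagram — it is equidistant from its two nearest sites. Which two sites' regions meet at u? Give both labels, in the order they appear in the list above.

A and C

Squared distances from u to each site:
|uA|² = (11−14)² + (7−1)² = 9 + 36 = 45
|uB|² = (11−2)² + (7−3)² = 81 + 16 = 97
|uC|² = (11−14)² + (7−13)² = 9 + 36 = 45
|uD|² = (11−13)² + (7−17)² = 4 + 100 = 104
|uE|² = (11−11)² + (7−14)² = 0 + 49 = 49
|uF|² = (11−0)² + (7−17)² = 121 + 100 = 221
|uG|² = (11−18)² + (7−8)² = 49 + 1 = 50
|uH|² = (11−11)² + (7−15)² = 0 + 64 = 64
|uJ|² = (11−17)² + (7−12)² = 36 + 25 = 61
u is equidistant from A and C (both at squared distance 45), and every other site is strictly farther — so u lies on the A–C Voronoi edge.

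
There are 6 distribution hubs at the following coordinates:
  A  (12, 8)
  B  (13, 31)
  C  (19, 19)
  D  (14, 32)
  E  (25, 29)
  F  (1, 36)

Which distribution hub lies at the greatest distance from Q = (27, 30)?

Squared Euclidean distances:
|QA|² = (27−12)² + (30−8)² = 225 + 484 = 709
|QB|² = (27−13)² + (30−31)² = 196 + 1 = 197
|QC|² = (27−19)² + (30−19)² = 64 + 121 = 185
|QD|² = (27−14)² + (30−32)² = 169 + 4 = 173
|QE|² = (27−25)² + (30−29)² = 4 + 1 = 5
|QF|² = (27−1)² + (30−36)² = 676 + 36 = 712
The largest is to F.

F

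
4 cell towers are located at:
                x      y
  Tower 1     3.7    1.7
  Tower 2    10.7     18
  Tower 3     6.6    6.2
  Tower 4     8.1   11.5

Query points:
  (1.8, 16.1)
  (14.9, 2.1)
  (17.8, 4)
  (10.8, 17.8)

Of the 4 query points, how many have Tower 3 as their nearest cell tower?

(1.8, 16.1) — d² to each: Tower 1:210.97, Tower 2:82.82, Tower 3:121.05, Tower 4:60.85 → nearest is Tower 4
(14.9, 2.1) — d² to each: Tower 1:125.6, Tower 2:270.45, Tower 3:85.7, Tower 4:134.6 → nearest is Tower 3
(17.8, 4) — d² to each: Tower 1:204.1, Tower 2:246.41, Tower 3:130.28, Tower 4:150.34 → nearest is Tower 3
(10.8, 17.8) — d² to each: Tower 1:309.62, Tower 2:0.05, Tower 3:152.2, Tower 4:46.98 → nearest is Tower 2
2 of the 4 points have Tower 3 as nearest.

2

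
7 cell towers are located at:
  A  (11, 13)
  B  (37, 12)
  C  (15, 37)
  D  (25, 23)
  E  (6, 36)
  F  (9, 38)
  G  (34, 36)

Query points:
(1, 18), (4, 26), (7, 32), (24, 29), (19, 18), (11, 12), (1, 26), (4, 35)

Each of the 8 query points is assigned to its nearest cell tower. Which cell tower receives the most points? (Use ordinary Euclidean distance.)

(1, 18) — d² to each: A:125, B:1332, C:557, D:601, E:349, F:464, G:1413 → nearest is A
(4, 26) — d² to each: A:218, B:1285, C:242, D:450, E:104, F:169, G:1000 → nearest is E
(7, 32) — d² to each: A:377, B:1300, C:89, D:405, E:17, F:40, G:745 → nearest is E
(24, 29) — d² to each: A:425, B:458, C:145, D:37, E:373, F:306, G:149 → nearest is D
(19, 18) — d² to each: A:89, B:360, C:377, D:61, E:493, F:500, G:549 → nearest is D
(11, 12) — d² to each: A:1, B:676, C:641, D:317, E:601, F:680, G:1105 → nearest is A
(1, 26) — d² to each: A:269, B:1492, C:317, D:585, E:125, F:208, G:1189 → nearest is E
(4, 35) — d² to each: A:533, B:1618, C:125, D:585, E:5, F:34, G:901 → nearest is E
Tally — A:2, D:2, E:4. E captures the most (4).

E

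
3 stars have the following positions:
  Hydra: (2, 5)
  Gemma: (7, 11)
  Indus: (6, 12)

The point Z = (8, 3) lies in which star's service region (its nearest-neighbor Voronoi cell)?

Squared Euclidean distances:
d²(Z, Hydra) = (8−2)² + (3−5)² = 36 + 4 = 40
d²(Z, Gemma) = (8−7)² + (3−11)² = 1 + 64 = 65
d²(Z, Indus) = (8−6)² + (3−12)² = 4 + 81 = 85
Minimum is at Hydra.

Hydra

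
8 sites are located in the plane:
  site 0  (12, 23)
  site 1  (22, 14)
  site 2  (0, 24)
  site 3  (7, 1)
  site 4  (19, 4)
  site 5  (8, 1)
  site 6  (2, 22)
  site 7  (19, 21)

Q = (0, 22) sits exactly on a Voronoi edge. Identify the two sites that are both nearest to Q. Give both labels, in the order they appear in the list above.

Squared distances from Q to each site:
d²(Q, site 0) = (0−12)² + (22−23)² = 144 + 1 = 145
d²(Q, site 1) = (0−22)² + (22−14)² = 484 + 64 = 548
d²(Q, site 2) = (0−0)² + (22−24)² = 0 + 4 = 4
d²(Q, site 3) = (0−7)² + (22−1)² = 49 + 441 = 490
d²(Q, site 4) = (0−19)² + (22−4)² = 361 + 324 = 685
d²(Q, site 5) = (0−8)² + (22−1)² = 64 + 441 = 505
d²(Q, site 6) = (0−2)² + (22−22)² = 4 + 0 = 4
d²(Q, site 7) = (0−19)² + (22−21)² = 361 + 1 = 362
Q is equidistant from site 2 and site 6 (both at squared distance 4), and every other site is strictly farther — so Q lies on the site 2–site 6 Voronoi edge.

site 2 and site 6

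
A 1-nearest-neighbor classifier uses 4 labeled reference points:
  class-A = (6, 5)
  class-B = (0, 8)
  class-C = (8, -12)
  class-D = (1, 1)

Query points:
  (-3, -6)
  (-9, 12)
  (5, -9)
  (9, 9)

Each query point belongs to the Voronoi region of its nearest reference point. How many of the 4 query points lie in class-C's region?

(-3, -6) — d² to each: class-A:202, class-B:205, class-C:157, class-D:65 → nearest is class-D
(-9, 12) — d² to each: class-A:274, class-B:97, class-C:865, class-D:221 → nearest is class-B
(5, -9) — d² to each: class-A:197, class-B:314, class-C:18, class-D:116 → nearest is class-C
(9, 9) — d² to each: class-A:25, class-B:82, class-C:442, class-D:128 → nearest is class-A
1 of the 4 points has class-C as nearest.

1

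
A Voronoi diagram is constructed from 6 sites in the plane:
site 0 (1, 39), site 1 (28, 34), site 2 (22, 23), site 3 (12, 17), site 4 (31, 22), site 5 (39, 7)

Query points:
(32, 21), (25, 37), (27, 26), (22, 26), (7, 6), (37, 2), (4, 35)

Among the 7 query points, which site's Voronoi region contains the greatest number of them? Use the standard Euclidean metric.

site 4

(32, 21) — d² to each: site 0:1285, site 1:185, site 2:104, site 3:416, site 4:2, site 5:245 → nearest is site 4
(25, 37) — d² to each: site 0:580, site 1:18, site 2:205, site 3:569, site 4:261, site 5:1096 → nearest is site 1
(27, 26) — d² to each: site 0:845, site 1:65, site 2:34, site 3:306, site 4:32, site 5:505 → nearest is site 4
(22, 26) — d² to each: site 0:610, site 1:100, site 2:9, site 3:181, site 4:97, site 5:650 → nearest is site 2
(7, 6) — d² to each: site 0:1125, site 1:1225, site 2:514, site 3:146, site 4:832, site 5:1025 → nearest is site 3
(37, 2) — d² to each: site 0:2665, site 1:1105, site 2:666, site 3:850, site 4:436, site 5:29 → nearest is site 5
(4, 35) — d² to each: site 0:25, site 1:577, site 2:468, site 3:388, site 4:898, site 5:2009 → nearest is site 0
Tally — site 0:1, site 1:1, site 2:1, site 3:1, site 4:2, site 5:1. site 4 captures the most (2).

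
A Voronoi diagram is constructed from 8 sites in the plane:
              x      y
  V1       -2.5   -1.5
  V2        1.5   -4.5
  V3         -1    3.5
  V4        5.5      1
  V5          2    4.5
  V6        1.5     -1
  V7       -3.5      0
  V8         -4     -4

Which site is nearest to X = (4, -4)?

Squared Euclidean distances:
|XV1|² = 42.25 + 6.25 = 48.5
|XV2|² = 6.25 + 0.25 = 6.5
|XV3|² = 25 + 56.25 = 81.25
|XV4|² = 2.25 + 25 = 27.25
|XV5|² = 4 + 72.25 = 76.25
|XV6|² = 6.25 + 9 = 15.25
|XV7|² = 56.25 + 16 = 72.25
|XV8|² = 64 + 0 = 64
V2 is nearest.

V2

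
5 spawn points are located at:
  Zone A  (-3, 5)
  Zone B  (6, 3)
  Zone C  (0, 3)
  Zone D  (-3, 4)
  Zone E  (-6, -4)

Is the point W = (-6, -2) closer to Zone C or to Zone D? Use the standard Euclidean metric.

Zone D

Compare squared distances:
d²(W, Zone C) = (-6−0)² + (-2−3)² = 36 + 25 = 61
d²(W, Zone D) = (-6−(-3))² + (-2−4)² = 9 + 36 = 45
61 > 45, so Zone D is closer.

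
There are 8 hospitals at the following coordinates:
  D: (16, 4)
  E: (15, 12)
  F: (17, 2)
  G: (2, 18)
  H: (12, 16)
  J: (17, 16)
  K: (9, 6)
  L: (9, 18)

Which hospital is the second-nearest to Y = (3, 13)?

Compare squared distances (the ordering matches that of the actual distances):
|YD|² = 169 + 81 = 250
|YE|² = 144 + 1 = 145
|YF|² = 196 + 121 = 317
|YG|² = 1 + 25 = 26
|YH|² = 81 + 9 = 90
|YJ|² = 196 + 9 = 205
|YK|² = 36 + 49 = 85
|YL|² = 36 + 25 = 61
Sorted ascending: G, L, K, … — the second-nearest is L.

L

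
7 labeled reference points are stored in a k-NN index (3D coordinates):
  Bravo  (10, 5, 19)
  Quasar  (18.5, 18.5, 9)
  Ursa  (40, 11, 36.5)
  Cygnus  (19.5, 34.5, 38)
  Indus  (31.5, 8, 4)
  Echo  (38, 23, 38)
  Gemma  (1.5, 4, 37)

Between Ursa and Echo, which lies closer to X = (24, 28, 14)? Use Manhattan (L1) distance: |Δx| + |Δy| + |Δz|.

d(X, Ursa) = |24−40| + |28−11| + |14−36.5| = 16 + 17 + 22.5 = 55.5
d(X, Echo) = |24−38| + |28−23| + |14−38| = 14 + 5 + 24 = 43
55.5 > 43, so Echo is closer.

Echo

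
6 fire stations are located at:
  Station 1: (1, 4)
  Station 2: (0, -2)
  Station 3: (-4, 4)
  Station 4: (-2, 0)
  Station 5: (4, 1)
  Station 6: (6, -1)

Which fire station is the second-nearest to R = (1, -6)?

Station 4

Since √ is increasing, it suffices to compare squared distances:
d²(R, Station 1) = 0 + 100 = 100
d²(R, Station 2) = 1 + 16 = 17
d²(R, Station 3) = 25 + 100 = 125
d²(R, Station 4) = 9 + 36 = 45
d²(R, Station 5) = 9 + 49 = 58
d²(R, Station 6) = 25 + 25 = 50
Sorted ascending: Station 2, Station 4, Station 6, … — the second-nearest is Station 4.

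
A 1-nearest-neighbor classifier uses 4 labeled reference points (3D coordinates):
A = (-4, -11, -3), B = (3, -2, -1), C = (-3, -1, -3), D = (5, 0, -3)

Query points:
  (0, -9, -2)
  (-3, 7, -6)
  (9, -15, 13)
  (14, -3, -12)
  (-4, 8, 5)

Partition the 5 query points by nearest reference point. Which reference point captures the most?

C

(0, -9, -2) — d² to each: A:21, B:59, C:74, D:107 → nearest is A
(-3, 7, -6) — d² to each: A:334, B:142, C:73, D:122 → nearest is C
(9, -15, 13) — d² to each: A:441, B:401, C:596, D:497 → nearest is B
(14, -3, -12) — d² to each: A:469, B:243, C:374, D:171 → nearest is D
(-4, 8, 5) — d² to each: A:425, B:185, C:146, D:209 → nearest is C
Tally — A:1, B:1, C:2, D:1. C captures the most (2).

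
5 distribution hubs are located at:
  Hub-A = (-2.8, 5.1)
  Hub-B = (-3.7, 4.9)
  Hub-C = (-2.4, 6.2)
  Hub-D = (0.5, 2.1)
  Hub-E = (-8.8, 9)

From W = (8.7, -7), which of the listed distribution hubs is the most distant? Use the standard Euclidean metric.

Squared Euclidean distances:
d²(W, Hub-A) = 132.25 + 146.41 = 278.66
d²(W, Hub-B) = 153.76 + 141.61 = 295.37
d²(W, Hub-C) = 123.21 + 174.24 = 297.45
d²(W, Hub-D) = 67.24 + 82.81 = 150.05
d²(W, Hub-E) = 306.25 + 256 = 562.25
The largest is to Hub-E.

Hub-E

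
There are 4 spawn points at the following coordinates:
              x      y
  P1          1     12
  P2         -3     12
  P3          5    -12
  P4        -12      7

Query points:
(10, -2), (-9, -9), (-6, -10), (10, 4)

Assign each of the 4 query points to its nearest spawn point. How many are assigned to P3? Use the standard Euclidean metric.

(10, -2) — d² to each: P1:277, P2:365, P3:125, P4:565 → nearest is P3
(-9, -9) — d² to each: P1:541, P2:477, P3:205, P4:265 → nearest is P3
(-6, -10) — d² to each: P1:533, P2:493, P3:125, P4:325 → nearest is P3
(10, 4) — d² to each: P1:145, P2:233, P3:281, P4:493 → nearest is P1
3 of the 4 points have P3 as nearest.

3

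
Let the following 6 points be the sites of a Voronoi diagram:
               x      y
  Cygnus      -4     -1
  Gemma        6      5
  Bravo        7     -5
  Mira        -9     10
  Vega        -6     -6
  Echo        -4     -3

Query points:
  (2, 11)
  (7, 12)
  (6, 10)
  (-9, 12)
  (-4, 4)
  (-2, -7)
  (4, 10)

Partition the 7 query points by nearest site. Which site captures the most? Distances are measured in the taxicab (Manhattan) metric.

Gemma

(2, 11) — d to each: Cygnus:18, Gemma:10, Bravo:21, Mira:12, Vega:25, Echo:20 → nearest is Gemma
(7, 12) — d to each: Cygnus:24, Gemma:8, Bravo:17, Mira:18, Vega:31, Echo:26 → nearest is Gemma
(6, 10) — d to each: Cygnus:21, Gemma:5, Bravo:16, Mira:15, Vega:28, Echo:23 → nearest is Gemma
(-9, 12) — d to each: Cygnus:18, Gemma:22, Bravo:33, Mira:2, Vega:21, Echo:20 → nearest is Mira
(-4, 4) — d to each: Cygnus:5, Gemma:11, Bravo:20, Mira:11, Vega:12, Echo:7 → nearest is Cygnus
(-2, -7) — d to each: Cygnus:8, Gemma:20, Bravo:11, Mira:24, Vega:5, Echo:6 → nearest is Vega
(4, 10) — d to each: Cygnus:19, Gemma:7, Bravo:18, Mira:13, Vega:26, Echo:21 → nearest is Gemma
Tally — Cygnus:1, Gemma:4, Mira:1, Vega:1. Gemma captures the most (4).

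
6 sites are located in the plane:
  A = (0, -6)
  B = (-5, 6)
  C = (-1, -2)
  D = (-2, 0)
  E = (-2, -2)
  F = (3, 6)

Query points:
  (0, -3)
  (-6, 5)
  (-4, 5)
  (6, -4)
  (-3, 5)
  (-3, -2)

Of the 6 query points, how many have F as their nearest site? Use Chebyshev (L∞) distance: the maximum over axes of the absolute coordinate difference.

(0, -3) — d to each: A:3, B:9, C:1, D:3, E:2, F:9 → nearest is C
(-6, 5) — d to each: A:11, B:1, C:7, D:5, E:7, F:9 → nearest is B
(-4, 5) — d to each: A:11, B:1, C:7, D:5, E:7, F:7 → nearest is B
(6, -4) — d to each: A:6, B:11, C:7, D:8, E:8, F:10 → nearest is A
(-3, 5) — d to each: A:11, B:2, C:7, D:5, E:7, F:6 → nearest is B
(-3, -2) — d to each: A:4, B:8, C:2, D:2, E:1, F:8 → nearest is E
0 of the 6 points have F as nearest.

0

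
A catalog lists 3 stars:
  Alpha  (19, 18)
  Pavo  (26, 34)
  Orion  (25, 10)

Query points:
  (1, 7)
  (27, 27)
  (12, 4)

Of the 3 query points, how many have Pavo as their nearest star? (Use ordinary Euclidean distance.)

(1, 7) — d² to each: Alpha:445, Pavo:1354, Orion:585 → nearest is Alpha
(27, 27) — d² to each: Alpha:145, Pavo:50, Orion:293 → nearest is Pavo
(12, 4) — d² to each: Alpha:245, Pavo:1096, Orion:205 → nearest is Orion
1 of the 3 points has Pavo as nearest.

1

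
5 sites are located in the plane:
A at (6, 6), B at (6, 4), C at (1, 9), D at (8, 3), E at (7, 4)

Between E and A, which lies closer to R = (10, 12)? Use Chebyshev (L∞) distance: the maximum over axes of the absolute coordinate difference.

A

d(R,E) = max(3, 8) = 8
d(R,A) = max(4, 6) = 6
8 > 6, so A is closer.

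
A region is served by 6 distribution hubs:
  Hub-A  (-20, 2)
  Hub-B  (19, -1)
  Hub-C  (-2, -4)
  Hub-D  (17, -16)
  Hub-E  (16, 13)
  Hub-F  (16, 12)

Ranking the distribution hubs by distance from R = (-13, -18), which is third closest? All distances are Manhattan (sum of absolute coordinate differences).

Hub-D

d(R, Hub-A) = |-13−(-20)| + |-18−2| = 7 + 20 = 27
d(R, Hub-B) = |-13−19| + |-18−(-1)| = 32 + 17 = 49
d(R, Hub-C) = |-13−(-2)| + |-18−(-4)| = 11 + 14 = 25
d(R, Hub-D) = |-13−17| + |-18−(-16)| = 30 + 2 = 32
d(R, Hub-E) = |-13−16| + |-18−13| = 29 + 31 = 60
d(R, Hub-F) = |-13−16| + |-18−12| = 29 + 30 = 59
Sorted ascending: Hub-C, Hub-A, Hub-D, Hub-B, … — the third-nearest is Hub-D.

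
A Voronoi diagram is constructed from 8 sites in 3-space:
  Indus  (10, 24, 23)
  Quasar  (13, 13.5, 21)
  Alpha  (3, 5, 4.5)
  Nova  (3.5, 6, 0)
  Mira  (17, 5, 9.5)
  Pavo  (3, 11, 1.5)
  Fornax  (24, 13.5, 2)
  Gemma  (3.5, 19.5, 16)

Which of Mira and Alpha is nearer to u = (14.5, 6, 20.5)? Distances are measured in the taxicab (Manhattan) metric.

d(u, Mira) = |14.5−17| + |6−5| + |20.5−9.5| = 2.5 + 1 + 11 = 14.5
d(u, Alpha) = |14.5−3| + |6−5| + |20.5−4.5| = 11.5 + 1 + 16 = 28.5
14.5 < 28.5, so Mira is closer.

Mira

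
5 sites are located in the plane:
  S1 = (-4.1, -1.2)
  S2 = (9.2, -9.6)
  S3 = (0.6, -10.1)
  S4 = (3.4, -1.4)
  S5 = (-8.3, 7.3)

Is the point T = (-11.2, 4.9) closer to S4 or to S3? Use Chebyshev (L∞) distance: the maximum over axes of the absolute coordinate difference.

d(T,S4) = max(14.6, 6.3) = 14.6
d(T,S3) = max(11.8, 15) = 15
14.6 < 15, so S4 is closer.

S4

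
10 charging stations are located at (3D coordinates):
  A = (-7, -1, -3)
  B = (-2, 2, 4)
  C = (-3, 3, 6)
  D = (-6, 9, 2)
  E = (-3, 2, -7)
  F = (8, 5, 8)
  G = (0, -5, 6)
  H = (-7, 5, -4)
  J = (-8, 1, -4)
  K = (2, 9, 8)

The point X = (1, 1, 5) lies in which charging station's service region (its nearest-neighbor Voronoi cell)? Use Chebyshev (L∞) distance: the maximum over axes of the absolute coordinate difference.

B

d(X,A) = max(8, 2, 8) = 8
d(X,B) = max(3, 1, 1) = 3
d(X,C) = max(4, 2, 1) = 4
d(X,D) = max(7, 8, 3) = 8
d(X,E) = max(4, 1, 12) = 12
d(X,F) = max(7, 4, 3) = 7
d(X,G) = max(1, 6, 1) = 6
d(X,H) = max(8, 4, 9) = 9
d(X,J) = max(9, 0, 9) = 9
d(X,K) = max(1, 8, 3) = 8
B is nearest.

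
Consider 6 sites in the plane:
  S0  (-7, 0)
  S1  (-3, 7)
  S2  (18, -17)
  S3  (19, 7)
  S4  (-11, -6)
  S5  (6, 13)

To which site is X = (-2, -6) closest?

Squared Euclidean distances:
|XS0|² = (-2−(-7))² + (-6−0)² = 25 + 36 = 61
|XS1|² = (-2−(-3))² + (-6−7)² = 1 + 169 = 170
|XS2|² = (-2−18)² + (-6−(-17))² = 400 + 121 = 521
|XS3|² = (-2−19)² + (-6−7)² = 441 + 169 = 610
|XS4|² = (-2−(-11))² + (-6−(-6))² = 81 + 0 = 81
|XS5|² = (-2−6)² + (-6−13)² = 64 + 361 = 425
Minimum is at S0.

S0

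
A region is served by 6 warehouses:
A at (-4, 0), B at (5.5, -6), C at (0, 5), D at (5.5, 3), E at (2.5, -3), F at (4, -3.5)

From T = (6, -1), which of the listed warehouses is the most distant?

Compare squared distances (the ordering matches that of the actual distances):
|TA|² = (6−(-4))² + (-1−0)² = 100 + 1 = 101
|TB|² = (6−5.5)² + (-1−(-6))² = 0.25 + 25 = 25.25
|TC|² = (6−0)² + (-1−5)² = 36 + 36 = 72
|TD|² = (6−5.5)² + (-1−3)² = 0.25 + 16 = 16.25
|TE|² = (6−2.5)² + (-1−(-3))² = 12.25 + 4 = 16.25
|TF|² = (6−4)² + (-1−(-3.5))² = 4 + 6.25 = 10.25
The largest is to A.

A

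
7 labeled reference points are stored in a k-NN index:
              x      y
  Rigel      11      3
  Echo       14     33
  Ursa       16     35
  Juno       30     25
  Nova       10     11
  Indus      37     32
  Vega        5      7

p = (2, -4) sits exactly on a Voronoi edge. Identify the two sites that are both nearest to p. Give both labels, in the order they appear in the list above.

Rigel and Vega

Squared distances from p to each site:
d²(p, Rigel) = (2−11)² + (-4−3)² = 81 + 49 = 130
d²(p, Echo) = (2−14)² + (-4−33)² = 144 + 1369 = 1513
d²(p, Ursa) = (2−16)² + (-4−35)² = 196 + 1521 = 1717
d²(p, Juno) = (2−30)² + (-4−25)² = 784 + 841 = 1625
d²(p, Nova) = (2−10)² + (-4−11)² = 64 + 225 = 289
d²(p, Indus) = (2−37)² + (-4−32)² = 1225 + 1296 = 2521
d²(p, Vega) = (2−5)² + (-4−7)² = 9 + 121 = 130
p is equidistant from Rigel and Vega (both at squared distance 130), and every other site is strictly farther — so p lies on the Rigel–Vega Voronoi edge.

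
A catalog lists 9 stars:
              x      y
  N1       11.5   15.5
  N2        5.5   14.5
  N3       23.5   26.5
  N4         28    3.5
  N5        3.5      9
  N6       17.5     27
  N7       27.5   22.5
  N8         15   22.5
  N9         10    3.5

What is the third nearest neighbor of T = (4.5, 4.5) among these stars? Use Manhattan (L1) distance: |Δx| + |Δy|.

d(T,N1) = |4.5−11.5| + |4.5−15.5| = 7 + 11 = 18
d(T,N2) = |4.5−5.5| + |4.5−14.5| = 1 + 10 = 11
d(T,N3) = |4.5−23.5| + |4.5−26.5| = 19 + 22 = 41
d(T,N4) = |4.5−28| + |4.5−3.5| = 23.5 + 1 = 24.5
d(T,N5) = |4.5−3.5| + |4.5−9| = 1 + 4.5 = 5.5
d(T,N6) = |4.5−17.5| + |4.5−27| = 13 + 22.5 = 35.5
d(T,N7) = |4.5−27.5| + |4.5−22.5| = 23 + 18 = 41
d(T,N8) = |4.5−15| + |4.5−22.5| = 10.5 + 18 = 28.5
d(T,N9) = |4.5−10| + |4.5−3.5| = 5.5 + 1 = 6.5
Sorted ascending: N5, N9, N2, N1, … — the third-nearest is N2.

N2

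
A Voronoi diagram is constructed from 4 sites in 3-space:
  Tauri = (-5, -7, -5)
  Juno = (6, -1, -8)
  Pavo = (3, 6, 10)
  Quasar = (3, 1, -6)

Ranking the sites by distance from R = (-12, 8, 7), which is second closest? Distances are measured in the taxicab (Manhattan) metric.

Tauri

d(R, Tauri) = |-12−(-5)| + |8−(-7)| + |7−(-5)| = 7 + 15 + 12 = 34
d(R, Juno) = |-12−6| + |8−(-1)| + |7−(-8)| = 18 + 9 + 15 = 42
d(R, Pavo) = |-12−3| + |8−6| + |7−10| = 15 + 2 + 3 = 20
d(R, Quasar) = |-12−3| + |8−1| + |7−(-6)| = 15 + 7 + 13 = 35
Sorted ascending: Pavo, Tauri, Quasar, … — the second-nearest is Tauri.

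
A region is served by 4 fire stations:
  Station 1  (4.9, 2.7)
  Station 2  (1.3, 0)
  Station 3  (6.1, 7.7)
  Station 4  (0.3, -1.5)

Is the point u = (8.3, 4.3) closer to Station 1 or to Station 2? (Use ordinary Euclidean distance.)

Compare squared distances:
d²(u, Station 1) = (8.3−4.9)² + (4.3−2.7)² = 11.56 + 2.56 = 14.12
d²(u, Station 2) = (8.3−1.3)² + (4.3−0)² = 49 + 18.49 = 67.49
14.12 < 67.49, so Station 1 is closer.

Station 1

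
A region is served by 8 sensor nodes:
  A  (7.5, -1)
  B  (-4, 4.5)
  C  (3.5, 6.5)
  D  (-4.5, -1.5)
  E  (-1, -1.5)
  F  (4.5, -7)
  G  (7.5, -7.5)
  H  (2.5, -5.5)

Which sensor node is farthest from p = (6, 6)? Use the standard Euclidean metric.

Squared Euclidean distances:
|pA|² = (6−7.5)² + (6−(-1))² = 2.25 + 49 = 51.25
|pB|² = (6−(-4))² + (6−4.5)² = 100 + 2.25 = 102.25
|pC|² = (6−3.5)² + (6−6.5)² = 6.25 + 0.25 = 6.5
|pD|² = (6−(-4.5))² + (6−(-1.5))² = 110.25 + 56.25 = 166.5
|pE|² = (6−(-1))² + (6−(-1.5))² = 49 + 56.25 = 105.25
|pF|² = (6−4.5)² + (6−(-7))² = 2.25 + 169 = 171.25
|pG|² = (6−7.5)² + (6−(-7.5))² = 2.25 + 182.25 = 184.5
|pH|² = (6−2.5)² + (6−(-5.5))² = 12.25 + 132.25 = 144.5
The largest is to G.

G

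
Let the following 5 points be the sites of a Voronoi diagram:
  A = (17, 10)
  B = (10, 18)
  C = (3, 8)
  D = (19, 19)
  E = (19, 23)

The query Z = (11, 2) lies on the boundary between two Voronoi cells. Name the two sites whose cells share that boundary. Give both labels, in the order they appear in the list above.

A and C

Squared distances from Z to each site:
|ZA|² = (11−17)² + (2−10)² = 36 + 64 = 100
|ZB|² = (11−10)² + (2−18)² = 1 + 256 = 257
|ZC|² = (11−3)² + (2−8)² = 64 + 36 = 100
|ZD|² = (11−19)² + (2−19)² = 64 + 289 = 353
|ZE|² = (11−19)² + (2−23)² = 64 + 441 = 505
Z is equidistant from A and C (both at squared distance 100), and every other site is strictly farther — so Z lies on the A–C Voronoi edge.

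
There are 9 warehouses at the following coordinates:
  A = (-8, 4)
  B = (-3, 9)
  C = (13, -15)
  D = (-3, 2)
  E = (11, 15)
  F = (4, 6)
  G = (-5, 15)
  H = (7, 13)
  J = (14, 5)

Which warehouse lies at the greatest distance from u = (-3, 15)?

Compare squared distances (the ordering matches that of the actual distances):
|uA|² = 25 + 121 = 146
|uB|² = 0 + 36 = 36
|uC|² = 256 + 900 = 1156
|uD|² = 0 + 169 = 169
|uE|² = 196 + 0 = 196
|uF|² = 49 + 81 = 130
|uG|² = 4 + 0 = 4
|uH|² = 100 + 4 = 104
|uJ|² = 289 + 100 = 389
The largest is to C.

C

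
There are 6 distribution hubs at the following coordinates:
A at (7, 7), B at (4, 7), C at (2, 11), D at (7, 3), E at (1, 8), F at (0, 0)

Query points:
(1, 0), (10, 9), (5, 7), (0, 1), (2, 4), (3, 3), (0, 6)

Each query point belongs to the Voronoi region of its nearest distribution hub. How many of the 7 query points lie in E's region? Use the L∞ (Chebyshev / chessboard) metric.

(1, 0) — d to each: A:7, B:7, C:11, D:6, E:8, F:1 → nearest is F
(10, 9) — d to each: A:3, B:6, C:8, D:6, E:9, F:10 → nearest is A
(5, 7) — d to each: A:2, B:1, C:4, D:4, E:4, F:7 → nearest is B
(0, 1) — d to each: A:7, B:6, C:10, D:7, E:7, F:1 → nearest is F
(2, 4) — d to each: A:5, B:3, C:7, D:5, E:4, F:4 → nearest is B
(3, 3) — d to each: A:4, B:4, C:8, D:4, E:5, F:3 → nearest is F
(0, 6) — d to each: A:7, B:4, C:5, D:7, E:2, F:6 → nearest is E
1 of the 7 points has E as nearest.

1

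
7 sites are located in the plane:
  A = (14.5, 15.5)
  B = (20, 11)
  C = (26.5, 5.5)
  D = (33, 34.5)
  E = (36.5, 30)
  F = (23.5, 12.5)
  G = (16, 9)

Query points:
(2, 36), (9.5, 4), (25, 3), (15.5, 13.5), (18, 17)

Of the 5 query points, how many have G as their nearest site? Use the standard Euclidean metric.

(2, 36) — d² to each: A:576.5, B:949, C:1530.5, D:963.25, E:1226.25, F:1014.5, G:925 → nearest is A
(9.5, 4) — d² to each: A:157.25, B:159.25, C:291.25, D:1482.5, E:1405, F:268.25, G:67.25 → nearest is G
(25, 3) — d² to each: A:266.5, B:89, C:8.5, D:1056.25, E:861.25, F:92.5, G:117 → nearest is C
(15.5, 13.5) — d² to each: A:5, B:26.5, C:185, D:747.25, E:713.25, F:65, G:20.5 → nearest is A
(18, 17) — d² to each: A:14.5, B:40, C:204.5, D:531.25, E:511.25, F:50.5, G:68 → nearest is A
1 of the 5 points has G as nearest.

1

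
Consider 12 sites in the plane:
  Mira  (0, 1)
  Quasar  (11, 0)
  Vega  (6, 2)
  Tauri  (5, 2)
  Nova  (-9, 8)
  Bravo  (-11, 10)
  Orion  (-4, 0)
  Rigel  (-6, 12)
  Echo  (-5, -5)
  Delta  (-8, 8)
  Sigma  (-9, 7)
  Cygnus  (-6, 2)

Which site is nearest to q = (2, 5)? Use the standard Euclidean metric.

Tauri

Since √ is increasing, it suffices to compare squared distances:
d²(q, Mira) = 4 + 16 = 20
d²(q, Quasar) = 81 + 25 = 106
d²(q, Vega) = 16 + 9 = 25
d²(q, Tauri) = 9 + 9 = 18
d²(q, Nova) = 121 + 9 = 130
d²(q, Bravo) = 169 + 25 = 194
d²(q, Orion) = 36 + 25 = 61
d²(q, Rigel) = 64 + 49 = 113
d²(q, Echo) = 49 + 100 = 149
d²(q, Delta) = 100 + 9 = 109
d²(q, Sigma) = 121 + 4 = 125
d²(q, Cygnus) = 64 + 9 = 73
The smallest is to Tauri, so q lies in the Voronoi region of Tauri.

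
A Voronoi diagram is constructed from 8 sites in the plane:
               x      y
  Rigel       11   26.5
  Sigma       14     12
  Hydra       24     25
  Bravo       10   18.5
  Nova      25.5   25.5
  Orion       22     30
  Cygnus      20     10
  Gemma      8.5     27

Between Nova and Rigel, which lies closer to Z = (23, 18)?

Compare squared distances:
d²(Z, Nova) = (23−25.5)² + (18−25.5)² = 6.25 + 56.25 = 62.5
d²(Z, Rigel) = (23−11)² + (18−26.5)² = 144 + 72.25 = 216.25
62.5 < 216.25, so Nova is closer.

Nova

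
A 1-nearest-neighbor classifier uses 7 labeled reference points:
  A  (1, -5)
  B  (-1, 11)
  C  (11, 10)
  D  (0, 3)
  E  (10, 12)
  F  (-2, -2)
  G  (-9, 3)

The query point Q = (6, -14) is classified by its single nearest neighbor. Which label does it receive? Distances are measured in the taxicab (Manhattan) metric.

d(Q,A) = |6−1| + |-14−(-5)| = 5 + 9 = 14
d(Q,B) = |6−(-1)| + |-14−11| = 7 + 25 = 32
d(Q,C) = |6−11| + |-14−10| = 5 + 24 = 29
d(Q,D) = |6−0| + |-14−3| = 6 + 17 = 23
d(Q,E) = |6−10| + |-14−12| = 4 + 26 = 30
d(Q,F) = |6−(-2)| + |-14−(-2)| = 8 + 12 = 20
d(Q,G) = |6−(-9)| + |-14−3| = 15 + 17 = 32
The smallest is to A, so Q lies in the Voronoi region of A.

A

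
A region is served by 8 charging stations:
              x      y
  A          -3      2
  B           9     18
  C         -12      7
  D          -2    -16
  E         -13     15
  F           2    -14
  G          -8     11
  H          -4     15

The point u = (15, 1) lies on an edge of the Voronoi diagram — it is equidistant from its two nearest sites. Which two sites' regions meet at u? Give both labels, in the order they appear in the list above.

A and B

Squared distances from u to each site:
|uA|² = (15−(-3))² + (1−2)² = 324 + 1 = 325
|uB|² = (15−9)² + (1−18)² = 36 + 289 = 325
|uC|² = (15−(-12))² + (1−7)² = 729 + 36 = 765
|uD|² = (15−(-2))² + (1−(-16))² = 289 + 289 = 578
|uE|² = (15−(-13))² + (1−15)² = 784 + 196 = 980
|uF|² = (15−2)² + (1−(-14))² = 169 + 225 = 394
|uG|² = (15−(-8))² + (1−11)² = 529 + 100 = 629
|uH|² = (15−(-4))² + (1−15)² = 361 + 196 = 557
u is equidistant from A and B (both at squared distance 325), and every other site is strictly farther — so u lies on the A–B Voronoi edge.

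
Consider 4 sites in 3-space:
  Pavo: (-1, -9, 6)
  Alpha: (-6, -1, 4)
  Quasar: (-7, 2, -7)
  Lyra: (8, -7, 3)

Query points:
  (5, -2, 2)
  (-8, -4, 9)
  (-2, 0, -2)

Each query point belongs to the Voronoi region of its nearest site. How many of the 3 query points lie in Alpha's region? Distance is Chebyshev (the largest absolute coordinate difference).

(5, -2, 2) — d to each: Pavo:7, Alpha:11, Quasar:12, Lyra:5 → nearest is Lyra
(-8, -4, 9) — d to each: Pavo:7, Alpha:5, Quasar:16, Lyra:16 → nearest is Alpha
(-2, 0, -2) — d to each: Pavo:9, Alpha:6, Quasar:5, Lyra:10 → nearest is Quasar
1 of the 3 points has Alpha as nearest.

1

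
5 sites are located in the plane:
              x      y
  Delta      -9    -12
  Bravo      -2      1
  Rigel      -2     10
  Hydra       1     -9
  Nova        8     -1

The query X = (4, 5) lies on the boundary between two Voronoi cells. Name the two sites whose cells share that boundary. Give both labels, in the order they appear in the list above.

Squared distances from X to each site:
d²(X, Delta) = 169 + 289 = 458
d²(X, Bravo) = 36 + 16 = 52
d²(X, Rigel) = 36 + 25 = 61
d²(X, Hydra) = 9 + 196 = 205
d²(X, Nova) = 16 + 36 = 52
X is equidistant from Bravo and Nova (both at squared distance 52), and every other site is strictly farther — so X lies on the Bravo–Nova Voronoi edge.

Bravo and Nova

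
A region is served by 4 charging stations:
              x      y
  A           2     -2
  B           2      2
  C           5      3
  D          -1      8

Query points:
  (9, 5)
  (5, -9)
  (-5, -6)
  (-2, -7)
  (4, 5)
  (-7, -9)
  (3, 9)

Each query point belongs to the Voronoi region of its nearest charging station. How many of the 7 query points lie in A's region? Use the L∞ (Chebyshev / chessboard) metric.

(9, 5) — d to each: A:7, B:7, C:4, D:10 → nearest is C
(5, -9) — d to each: A:7, B:11, C:12, D:17 → nearest is A
(-5, -6) — d to each: A:7, B:8, C:10, D:14 → nearest is A
(-2, -7) — d to each: A:5, B:9, C:10, D:15 → nearest is A
(4, 5) — d to each: A:7, B:3, C:2, D:5 → nearest is C
(-7, -9) — d to each: A:9, B:11, C:12, D:17 → nearest is A
(3, 9) — d to each: A:11, B:7, C:6, D:4 → nearest is D
4 of the 7 points have A as nearest.

4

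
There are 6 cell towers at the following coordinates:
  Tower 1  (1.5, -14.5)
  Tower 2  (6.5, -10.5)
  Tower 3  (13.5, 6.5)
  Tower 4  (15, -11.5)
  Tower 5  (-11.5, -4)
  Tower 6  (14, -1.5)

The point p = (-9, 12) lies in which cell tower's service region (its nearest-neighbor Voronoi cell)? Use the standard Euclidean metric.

Since √ is increasing, it suffices to compare squared distances:
d²(p, Tower 1) = (-9−1.5)² + (12−(-14.5))² = 110.25 + 702.25 = 812.5
d²(p, Tower 2) = (-9−6.5)² + (12−(-10.5))² = 240.25 + 506.25 = 746.5
d²(p, Tower 3) = (-9−13.5)² + (12−6.5)² = 506.25 + 30.25 = 536.5
d²(p, Tower 4) = (-9−15)² + (12−(-11.5))² = 576 + 552.25 = 1128.25
d²(p, Tower 5) = (-9−(-11.5))² + (12−(-4))² = 6.25 + 256 = 262.25
d²(p, Tower 6) = (-9−14)² + (12−(-1.5))² = 529 + 182.25 = 711.25
Tower 5 is nearest.

Tower 5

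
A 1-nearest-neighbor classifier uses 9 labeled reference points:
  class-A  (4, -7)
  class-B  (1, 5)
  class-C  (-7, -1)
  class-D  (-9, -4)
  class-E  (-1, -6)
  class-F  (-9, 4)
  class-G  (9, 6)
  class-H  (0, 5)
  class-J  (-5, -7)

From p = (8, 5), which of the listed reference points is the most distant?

class-D

Squared Euclidean distances:
d²(p, class-A) = (8−4)² + (5−(-7))² = 16 + 144 = 160
d²(p, class-B) = (8−1)² + (5−5)² = 49 + 0 = 49
d²(p, class-C) = (8−(-7))² + (5−(-1))² = 225 + 36 = 261
d²(p, class-D) = (8−(-9))² + (5−(-4))² = 289 + 81 = 370
d²(p, class-E) = (8−(-1))² + (5−(-6))² = 81 + 121 = 202
d²(p, class-F) = (8−(-9))² + (5−4)² = 289 + 1 = 290
d²(p, class-G) = (8−9)² + (5−6)² = 1 + 1 = 2
d²(p, class-H) = (8−0)² + (5−5)² = 64 + 0 = 64
d²(p, class-J) = (8−(-5))² + (5−(-7))² = 169 + 144 = 313
The largest is to class-D.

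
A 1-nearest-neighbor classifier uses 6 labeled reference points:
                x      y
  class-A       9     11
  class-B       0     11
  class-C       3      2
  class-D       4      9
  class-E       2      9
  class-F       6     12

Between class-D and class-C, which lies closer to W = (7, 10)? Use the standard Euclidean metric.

class-D

Compare squared distances:
d²(W, class-D) = (7−4)² + (10−9)² = 9 + 1 = 10
d²(W, class-C) = (7−3)² + (10−2)² = 16 + 64 = 80
10 < 80, so class-D is closer.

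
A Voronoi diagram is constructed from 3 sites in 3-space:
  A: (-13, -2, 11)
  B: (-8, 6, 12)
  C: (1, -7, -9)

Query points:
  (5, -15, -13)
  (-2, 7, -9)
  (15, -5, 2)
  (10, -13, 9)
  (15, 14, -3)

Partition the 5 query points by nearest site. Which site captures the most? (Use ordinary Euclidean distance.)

C

(5, -15, -13) — d² to each: A:1069, B:1235, C:96 → nearest is C
(-2, 7, -9) — d² to each: A:602, B:478, C:205 → nearest is C
(15, -5, 2) — d² to each: A:874, B:750, C:321 → nearest is C
(10, -13, 9) — d² to each: A:654, B:694, C:441 → nearest is C
(15, 14, -3) — d² to each: A:1236, B:818, C:673 → nearest is C
Tally — C:5. C captures the most (5).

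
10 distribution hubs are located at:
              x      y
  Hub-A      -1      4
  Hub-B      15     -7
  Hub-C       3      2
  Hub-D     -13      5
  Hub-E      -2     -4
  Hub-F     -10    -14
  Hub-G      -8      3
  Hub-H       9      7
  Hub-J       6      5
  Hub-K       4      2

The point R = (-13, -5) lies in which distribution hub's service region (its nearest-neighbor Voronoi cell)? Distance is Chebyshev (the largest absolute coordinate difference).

d(R, Hub-A) = max(12, 9) = 12
d(R, Hub-B) = max(28, 2) = 28
d(R, Hub-C) = max(16, 7) = 16
d(R, Hub-D) = max(0, 10) = 10
d(R, Hub-E) = max(11, 1) = 11
d(R, Hub-F) = max(3, 9) = 9
d(R, Hub-G) = max(5, 8) = 8
d(R, Hub-H) = max(22, 12) = 22
d(R, Hub-J) = max(19, 10) = 19
d(R, Hub-K) = max(17, 7) = 17
Hub-G is nearest.

Hub-G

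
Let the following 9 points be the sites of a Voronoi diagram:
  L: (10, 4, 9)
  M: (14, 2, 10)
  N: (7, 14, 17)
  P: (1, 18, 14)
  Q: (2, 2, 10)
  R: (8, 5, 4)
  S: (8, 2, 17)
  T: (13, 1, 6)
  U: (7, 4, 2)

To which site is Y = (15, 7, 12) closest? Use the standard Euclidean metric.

M

Since √ is increasing, it suffices to compare squared distances:
|YL|² = 25 + 9 + 9 = 43
|YM|² = 1 + 25 + 4 = 30
|YN|² = 64 + 49 + 25 = 138
|YP|² = 196 + 121 + 4 = 321
|YQ|² = 169 + 25 + 4 = 198
|YR|² = 49 + 4 + 64 = 117
|YS|² = 49 + 25 + 25 = 99
|YT|² = 4 + 36 + 36 = 76
|YU|² = 64 + 9 + 100 = 173
M is nearest.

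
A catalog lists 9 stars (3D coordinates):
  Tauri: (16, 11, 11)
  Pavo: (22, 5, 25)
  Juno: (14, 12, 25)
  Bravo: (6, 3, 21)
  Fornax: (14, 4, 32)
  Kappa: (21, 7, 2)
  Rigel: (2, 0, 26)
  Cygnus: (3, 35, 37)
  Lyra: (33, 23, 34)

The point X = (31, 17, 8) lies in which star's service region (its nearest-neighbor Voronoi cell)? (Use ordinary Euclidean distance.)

Kappa

Compare squared distances (the ordering matches that of the actual distances):
d²(X, Tauri) = 225 + 36 + 9 = 270
d²(X, Pavo) = 81 + 144 + 289 = 514
d²(X, Juno) = 289 + 25 + 289 = 603
d²(X, Bravo) = 625 + 196 + 169 = 990
d²(X, Fornax) = 289 + 169 + 576 = 1034
d²(X, Kappa) = 100 + 100 + 36 = 236
d²(X, Rigel) = 841 + 289 + 324 = 1454
d²(X, Cygnus) = 784 + 324 + 841 = 1949
d²(X, Lyra) = 4 + 36 + 676 = 716
The smallest is to Kappa, so X lies in the Voronoi region of Kappa.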